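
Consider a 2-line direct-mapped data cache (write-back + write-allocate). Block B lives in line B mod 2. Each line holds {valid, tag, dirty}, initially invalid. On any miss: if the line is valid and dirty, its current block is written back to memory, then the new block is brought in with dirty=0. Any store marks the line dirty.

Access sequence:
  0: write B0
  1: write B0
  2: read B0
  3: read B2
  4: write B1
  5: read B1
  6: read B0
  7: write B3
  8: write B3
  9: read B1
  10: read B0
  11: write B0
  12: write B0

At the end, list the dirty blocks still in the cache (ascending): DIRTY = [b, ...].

0: W B0 → L0 miss [D]
1: W B0 → L0 hit [D]
2: R B0 → L0 hit [D]
3: R B2 → L0 miss wb→B0 [-]
4: W B1 → L1 miss [D]
5: R B1 → L1 hit [D]
6: R B0 → L0 miss [-]
7: W B3 → L1 miss wb→B1 [D]
8: W B3 → L1 hit [D]
9: R B1 → L1 miss wb→B3 [-]
10: R B0 → L0 hit [-]
11: W B0 → L0 hit [D]
12: W B0 → L0 hit [D]

DIRTY = [0]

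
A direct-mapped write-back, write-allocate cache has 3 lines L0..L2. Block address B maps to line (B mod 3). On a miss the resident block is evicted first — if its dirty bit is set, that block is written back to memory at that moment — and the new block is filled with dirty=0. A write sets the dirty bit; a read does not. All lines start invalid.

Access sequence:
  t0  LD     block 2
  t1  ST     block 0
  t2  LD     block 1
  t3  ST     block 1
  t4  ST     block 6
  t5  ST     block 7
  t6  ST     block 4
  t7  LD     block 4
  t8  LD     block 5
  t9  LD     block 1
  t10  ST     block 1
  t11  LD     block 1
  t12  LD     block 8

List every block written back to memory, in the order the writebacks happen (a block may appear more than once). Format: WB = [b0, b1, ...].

WB = [0, 1, 7, 4]

0: R B2 → L2 miss [-]
1: W B0 → L0 miss [D]
2: R B1 → L1 miss [-]
3: W B1 → L1 hit [D]
4: W B6 → L0 miss wb→B0 [D]
5: W B7 → L1 miss wb→B1 [D]
6: W B4 → L1 miss wb→B7 [D]
7: R B4 → L1 hit [D]
8: R B5 → L2 miss [-]
9: R B1 → L1 miss wb→B4 [-]
10: W B1 → L1 hit [D]
11: R B1 → L1 hit [D]
12: R B8 → L2 miss [-]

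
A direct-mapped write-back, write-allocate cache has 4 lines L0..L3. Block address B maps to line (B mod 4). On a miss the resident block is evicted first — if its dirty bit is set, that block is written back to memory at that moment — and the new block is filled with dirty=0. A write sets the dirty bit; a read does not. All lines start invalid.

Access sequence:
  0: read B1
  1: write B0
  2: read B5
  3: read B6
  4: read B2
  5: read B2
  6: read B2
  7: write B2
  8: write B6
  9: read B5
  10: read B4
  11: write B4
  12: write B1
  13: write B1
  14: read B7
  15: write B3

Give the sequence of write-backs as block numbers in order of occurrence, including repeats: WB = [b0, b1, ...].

0: R B1 -> L1 miss  d=-]
1: W B0 -> L0 miss  d=D]
2: R B5 -> L1 miss  d=-]
3: R B6 -> L2 miss  d=-]
4: R B2 -> L2 miss  d=-]
5: R B2 -> L2 hit  d=-]
6: R B2 -> L2 hit  d=-]
7: W B2 -> L2 hit  d=D]
8: W B6 -> L2 miss wb->B2  d=D]
9: R B5 -> L1 hit  d=-]
10: R B4 -> L0 miss wb->B0  d=-]
11: W B4 -> L0 hit  d=D]
12: W B1 -> L1 miss  d=D]
13: W B1 -> L1 hit  d=D]
14: R B7 -> L3 miss  d=-]
15: W B3 -> L3 miss  d=D]

WB = [2, 0]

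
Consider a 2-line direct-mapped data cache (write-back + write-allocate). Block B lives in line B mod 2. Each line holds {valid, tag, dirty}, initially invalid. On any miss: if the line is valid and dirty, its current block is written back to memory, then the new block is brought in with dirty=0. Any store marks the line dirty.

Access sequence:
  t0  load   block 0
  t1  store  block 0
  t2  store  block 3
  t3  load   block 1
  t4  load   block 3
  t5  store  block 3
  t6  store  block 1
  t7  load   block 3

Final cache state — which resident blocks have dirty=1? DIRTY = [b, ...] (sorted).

DIRTY = [0]

0: R B0 → L0 miss [-]
1: W B0 → L0 hit [D]
2: W B3 → L1 miss [D]
3: R B1 → L1 miss wb→B3 [-]
4: R B3 → L1 miss [-]
5: W B3 → L1 hit [D]
6: W B1 → L1 miss wb→B3 [D]
7: R B3 → L1 miss wb→B1 [-]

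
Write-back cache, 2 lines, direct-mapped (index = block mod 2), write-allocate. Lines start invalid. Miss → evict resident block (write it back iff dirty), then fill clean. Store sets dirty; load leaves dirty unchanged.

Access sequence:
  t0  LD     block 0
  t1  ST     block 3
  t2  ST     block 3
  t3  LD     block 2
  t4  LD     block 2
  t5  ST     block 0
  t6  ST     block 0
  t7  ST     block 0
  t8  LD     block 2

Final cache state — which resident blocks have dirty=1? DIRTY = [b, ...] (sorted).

0: R B0 → L0 miss [-]
1: W B3 → L1 miss [D]
2: W B3 → L1 hit [D]
3: R B2 → L0 miss [-]
4: R B2 → L0 hit [-]
5: W B0 → L0 miss [D]
6: W B0 → L0 hit [D]
7: W B0 → L0 hit [D]
8: R B2 → L0 miss wb→B0 [-]

DIRTY = [3]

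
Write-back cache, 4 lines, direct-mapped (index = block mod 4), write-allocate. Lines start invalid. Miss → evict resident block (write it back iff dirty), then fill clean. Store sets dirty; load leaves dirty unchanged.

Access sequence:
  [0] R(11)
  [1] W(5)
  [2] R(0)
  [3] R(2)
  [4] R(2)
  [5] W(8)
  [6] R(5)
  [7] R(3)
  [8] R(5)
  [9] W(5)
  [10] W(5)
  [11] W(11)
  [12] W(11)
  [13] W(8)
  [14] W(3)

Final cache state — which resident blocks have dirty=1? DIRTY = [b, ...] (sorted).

DIRTY = [3, 5, 8]

0: R B11 -> L3 miss  d=-]
1: W B5 -> L1 miss  d=D]
2: R B0 -> L0 miss  d=-]
3: R B2 -> L2 miss  d=-]
4: R B2 -> L2 hit  d=-]
5: W B8 -> L0 miss  d=D]
6: R B5 -> L1 hit  d=D]
7: R B3 -> L3 miss  d=-]
8: R B5 -> L1 hit  d=D]
9: W B5 -> L1 hit  d=D]
10: W B5 -> L1 hit  d=D]
11: W B11 -> L3 miss  d=D]
12: W B11 -> L3 hit  d=D]
13: W B8 -> L0 hit  d=D]
14: W B3 -> L3 miss wb->B11  d=D]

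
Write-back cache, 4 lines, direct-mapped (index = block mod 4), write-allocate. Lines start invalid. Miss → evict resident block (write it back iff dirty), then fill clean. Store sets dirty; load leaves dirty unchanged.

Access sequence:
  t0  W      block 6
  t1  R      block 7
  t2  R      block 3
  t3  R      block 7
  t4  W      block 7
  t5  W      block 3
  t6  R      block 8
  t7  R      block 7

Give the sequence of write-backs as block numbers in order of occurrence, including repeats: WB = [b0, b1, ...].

WB = [7, 3]

  0 | W B6 → L2 miss [D]
  1 | R B7 → L3 miss [-]
  2 | R B3 → L3 miss [-]
  3 | R B7 → L3 miss [-]
  4 | W B7 → L3 hit [D]
  5 | W B3 → L3 miss wb→B7 [D]
  6 | R B8 → L0 miss [-]
  7 | R B7 → L3 miss wb→B3 [-]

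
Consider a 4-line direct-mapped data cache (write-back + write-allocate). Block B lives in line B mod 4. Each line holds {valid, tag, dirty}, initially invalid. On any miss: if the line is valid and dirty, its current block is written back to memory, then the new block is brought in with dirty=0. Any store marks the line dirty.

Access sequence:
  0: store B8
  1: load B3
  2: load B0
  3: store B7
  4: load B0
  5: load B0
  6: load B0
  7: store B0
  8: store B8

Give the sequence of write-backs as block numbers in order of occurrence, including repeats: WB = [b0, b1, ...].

WB = [8, 0]

0: W B8 → L0 miss [D]
1: R B3 → L3 miss [-]
2: R B0 → L0 miss wb→B8 [-]
3: W B7 → L3 miss [D]
4: R B0 → L0 hit [-]
5: R B0 → L0 hit [-]
6: R B0 → L0 hit [-]
7: W B0 → L0 hit [D]
8: W B8 → L0 miss wb→B0 [D]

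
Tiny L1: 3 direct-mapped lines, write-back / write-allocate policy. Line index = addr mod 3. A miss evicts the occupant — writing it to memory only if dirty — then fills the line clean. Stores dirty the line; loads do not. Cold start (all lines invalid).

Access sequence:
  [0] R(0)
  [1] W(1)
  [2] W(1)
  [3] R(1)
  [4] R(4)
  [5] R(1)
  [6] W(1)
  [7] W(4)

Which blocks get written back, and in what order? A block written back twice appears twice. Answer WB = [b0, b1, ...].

  0 | R B0 → L0 miss [-]
  1 | W B1 → L1 miss [D]
  2 | W B1 → L1 hit [D]
  3 | R B1 → L1 hit [D]
  4 | R B4 → L1 miss wb→B1 [-]
  5 | R B1 → L1 miss [-]
  6 | W B1 → L1 hit [D]
  7 | W B4 → L1 miss wb→B1 [D]

WB = [1, 1]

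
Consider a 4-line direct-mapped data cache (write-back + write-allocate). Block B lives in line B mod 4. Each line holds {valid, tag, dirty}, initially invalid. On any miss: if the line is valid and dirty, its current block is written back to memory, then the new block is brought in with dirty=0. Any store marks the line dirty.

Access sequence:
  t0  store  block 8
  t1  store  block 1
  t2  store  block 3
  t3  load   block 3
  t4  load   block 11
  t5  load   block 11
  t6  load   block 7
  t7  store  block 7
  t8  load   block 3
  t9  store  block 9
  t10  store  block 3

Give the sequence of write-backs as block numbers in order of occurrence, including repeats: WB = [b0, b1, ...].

WB = [3, 7, 1]

0: W B8 → L0 miss [D]
1: W B1 → L1 miss [D]
2: W B3 → L3 miss [D]
3: R B3 → L3 hit [D]
4: R B11 → L3 miss wb→B3 [-]
5: R B11 → L3 hit [-]
6: R B7 → L3 miss [-]
7: W B7 → L3 hit [D]
8: R B3 → L3 miss wb→B7 [-]
9: W B9 → L1 miss wb→B1 [D]
10: W B3 → L3 hit [D]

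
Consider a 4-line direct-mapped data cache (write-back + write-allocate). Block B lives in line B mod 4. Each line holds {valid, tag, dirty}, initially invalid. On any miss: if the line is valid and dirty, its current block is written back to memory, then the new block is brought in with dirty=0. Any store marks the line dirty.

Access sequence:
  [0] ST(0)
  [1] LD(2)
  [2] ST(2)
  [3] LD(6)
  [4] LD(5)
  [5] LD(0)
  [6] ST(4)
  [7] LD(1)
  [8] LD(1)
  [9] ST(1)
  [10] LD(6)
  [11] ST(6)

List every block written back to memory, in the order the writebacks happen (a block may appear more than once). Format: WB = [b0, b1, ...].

  0 | W B0 → L0 miss [D]
  1 | R B2 → L2 miss [-]
  2 | W B2 → L2 hit [D]
  3 | R B6 → L2 miss wb→B2 [-]
  4 | R B5 → L1 miss [-]
  5 | R B0 → L0 hit [D]
  6 | W B4 → L0 miss wb→B0 [D]
  7 | R B1 → L1 miss [-]
  8 | R B1 → L1 hit [-]
  9 | W B1 → L1 hit [D]
  10 | R B6 → L2 hit [-]
  11 | W B6 → L2 hit [D]

WB = [2, 0]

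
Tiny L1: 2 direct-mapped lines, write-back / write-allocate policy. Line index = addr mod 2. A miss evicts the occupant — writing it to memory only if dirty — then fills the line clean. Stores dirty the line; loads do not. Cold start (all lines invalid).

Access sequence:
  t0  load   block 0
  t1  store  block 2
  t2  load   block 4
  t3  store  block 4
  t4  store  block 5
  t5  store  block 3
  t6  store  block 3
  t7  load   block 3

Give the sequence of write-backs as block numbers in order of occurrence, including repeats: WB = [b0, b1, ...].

WB = [2, 5]

0: R B0 → L0 miss [-]
1: W B2 → L0 miss [D]
2: R B4 → L0 miss wb→B2 [-]
3: W B4 → L0 hit [D]
4: W B5 → L1 miss [D]
5: W B3 → L1 miss wb→B5 [D]
6: W B3 → L1 hit [D]
7: R B3 → L1 hit [D]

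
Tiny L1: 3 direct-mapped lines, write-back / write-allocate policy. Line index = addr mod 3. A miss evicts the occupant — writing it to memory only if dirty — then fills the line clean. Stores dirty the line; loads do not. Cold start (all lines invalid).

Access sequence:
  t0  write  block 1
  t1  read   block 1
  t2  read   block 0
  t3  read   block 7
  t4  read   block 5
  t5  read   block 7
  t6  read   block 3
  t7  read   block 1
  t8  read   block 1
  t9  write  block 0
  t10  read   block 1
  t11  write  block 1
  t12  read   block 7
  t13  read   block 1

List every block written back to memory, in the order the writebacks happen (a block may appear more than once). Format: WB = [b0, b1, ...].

  0 | W B1 → L1 miss [D]
  1 | R B1 → L1 hit [D]
  2 | R B0 → L0 miss [-]
  3 | R B7 → L1 miss wb→B1 [-]
  4 | R B5 → L2 miss [-]
  5 | R B7 → L1 hit [-]
  6 | R B3 → L0 miss [-]
  7 | R B1 → L1 miss [-]
  8 | R B1 → L1 hit [-]
  9 | W B0 → L0 miss [D]
  10 | R B1 → L1 hit [-]
  11 | W B1 → L1 hit [D]
  12 | R B7 → L1 miss wb→B1 [-]
  13 | R B1 → L1 miss [-]

WB = [1, 1]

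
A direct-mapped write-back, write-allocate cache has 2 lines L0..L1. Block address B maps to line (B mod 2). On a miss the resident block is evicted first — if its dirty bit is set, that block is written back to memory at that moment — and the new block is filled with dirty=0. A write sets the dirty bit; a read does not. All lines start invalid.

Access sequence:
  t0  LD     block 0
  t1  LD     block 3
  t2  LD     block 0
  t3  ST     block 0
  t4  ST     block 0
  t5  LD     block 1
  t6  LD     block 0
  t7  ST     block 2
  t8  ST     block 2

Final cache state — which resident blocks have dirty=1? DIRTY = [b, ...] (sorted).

DIRTY = [2]

  0 | R B0 → L0 miss [-]
  1 | R B3 → L1 miss [-]
  2 | R B0 → L0 hit [-]
  3 | W B0 → L0 hit [D]
  4 | W B0 → L0 hit [D]
  5 | R B1 → L1 miss [-]
  6 | R B0 → L0 hit [D]
  7 | W B2 → L0 miss wb→B0 [D]
  8 | W B2 → L0 hit [D]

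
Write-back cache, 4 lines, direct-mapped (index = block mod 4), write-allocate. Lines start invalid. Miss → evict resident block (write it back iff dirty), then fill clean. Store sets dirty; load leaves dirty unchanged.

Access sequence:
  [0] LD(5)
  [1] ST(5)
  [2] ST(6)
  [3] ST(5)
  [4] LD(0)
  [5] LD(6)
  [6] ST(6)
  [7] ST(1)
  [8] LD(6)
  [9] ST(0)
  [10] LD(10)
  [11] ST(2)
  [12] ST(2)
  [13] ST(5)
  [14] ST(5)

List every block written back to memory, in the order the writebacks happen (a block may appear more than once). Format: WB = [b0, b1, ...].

0: R B5 -> L1 miss  d=-]
1: W B5 -> L1 hit  d=D]
2: W B6 -> L2 miss  d=D]
3: W B5 -> L1 hit  d=D]
4: R B0 -> L0 miss  d=-]
5: R B6 -> L2 hit  d=D]
6: W B6 -> L2 hit  d=D]
7: W B1 -> L1 miss wb->B5  d=D]
8: R B6 -> L2 hit  d=D]
9: W B0 -> L0 hit  d=D]
10: R B10 -> L2 miss wb->B6  d=-]
11: W B2 -> L2 miss  d=D]
12: W B2 -> L2 hit  d=D]
13: W B5 -> L1 miss wb->B1  d=D]
14: W B5 -> L1 hit  d=D]

WB = [5, 6, 1]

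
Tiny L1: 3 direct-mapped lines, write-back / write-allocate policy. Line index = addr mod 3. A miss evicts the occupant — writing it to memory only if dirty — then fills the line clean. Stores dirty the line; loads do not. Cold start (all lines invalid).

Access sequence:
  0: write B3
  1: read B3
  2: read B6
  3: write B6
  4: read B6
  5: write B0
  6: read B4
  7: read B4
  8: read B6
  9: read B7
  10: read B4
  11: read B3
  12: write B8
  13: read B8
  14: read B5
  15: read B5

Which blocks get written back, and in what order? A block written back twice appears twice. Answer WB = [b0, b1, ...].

0: W B3 -> L0 miss  d=D]
1: R B3 -> L0 hit  d=D]
2: R B6 -> L0 miss wb->B3  d=-]
3: W B6 -> L0 hit  d=D]
4: R B6 -> L0 hit  d=D]
5: W B0 -> L0 miss wb->B6  d=D]
6: R B4 -> L1 miss  d=-]
7: R B4 -> L1 hit  d=-]
8: R B6 -> L0 miss wb->B0  d=-]
9: R B7 -> L1 miss  d=-]
10: R B4 -> L1 miss  d=-]
11: R B3 -> L0 miss  d=-]
12: W B8 -> L2 miss  d=D]
13: R B8 -> L2 hit  d=D]
14: R B5 -> L2 miss wb->B8  d=-]
15: R B5 -> L2 hit  d=-]

WB = [3, 6, 0, 8]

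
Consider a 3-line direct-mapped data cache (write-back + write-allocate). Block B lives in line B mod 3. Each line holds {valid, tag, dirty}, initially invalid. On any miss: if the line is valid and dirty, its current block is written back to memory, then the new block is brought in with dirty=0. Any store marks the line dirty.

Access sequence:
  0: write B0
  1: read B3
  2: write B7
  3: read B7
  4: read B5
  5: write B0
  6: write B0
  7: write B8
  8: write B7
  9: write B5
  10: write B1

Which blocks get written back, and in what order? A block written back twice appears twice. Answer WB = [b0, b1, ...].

  0 | W B0 → L0 miss [D]
  1 | R B3 → L0 miss wb→B0 [-]
  2 | W B7 → L1 miss [D]
  3 | R B7 → L1 hit [D]
  4 | R B5 → L2 miss [-]
  5 | W B0 → L0 miss [D]
  6 | W B0 → L0 hit [D]
  7 | W B8 → L2 miss [D]
  8 | W B7 → L1 hit [D]
  9 | W B5 → L2 miss wb→B8 [D]
  10 | W B1 → L1 miss wb→B7 [D]

WB = [0, 8, 7]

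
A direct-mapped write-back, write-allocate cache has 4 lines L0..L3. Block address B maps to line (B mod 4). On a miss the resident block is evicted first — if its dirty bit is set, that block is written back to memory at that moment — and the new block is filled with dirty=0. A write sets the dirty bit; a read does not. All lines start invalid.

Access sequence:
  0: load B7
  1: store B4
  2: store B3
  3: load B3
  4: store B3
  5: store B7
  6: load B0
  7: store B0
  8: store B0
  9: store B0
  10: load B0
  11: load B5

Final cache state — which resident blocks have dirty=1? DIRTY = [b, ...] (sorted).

DIRTY = [0, 7]

0: R B7 -> L3 miss  d=-]
1: W B4 -> L0 miss  d=D]
2: W B3 -> L3 miss  d=D]
3: R B3 -> L3 hit  d=D]
4: W B3 -> L3 hit  d=D]
5: W B7 -> L3 miss wb->B3  d=D]
6: R B0 -> L0 miss wb->B4  d=-]
7: W B0 -> L0 hit  d=D]
8: W B0 -> L0 hit  d=D]
9: W B0 -> L0 hit  d=D]
10: R B0 -> L0 hit  d=D]
11: R B5 -> L1 miss  d=-]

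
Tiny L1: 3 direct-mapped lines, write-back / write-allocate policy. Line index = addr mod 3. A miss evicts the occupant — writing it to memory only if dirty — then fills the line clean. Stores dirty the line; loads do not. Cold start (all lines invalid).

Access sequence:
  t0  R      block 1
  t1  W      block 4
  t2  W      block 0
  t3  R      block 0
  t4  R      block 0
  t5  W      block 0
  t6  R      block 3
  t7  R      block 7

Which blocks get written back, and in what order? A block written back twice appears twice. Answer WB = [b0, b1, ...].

WB = [0, 4]

0: R B1 -> L1 miss  d=-]
1: W B4 -> L1 miss  d=D]
2: W B0 -> L0 miss  d=D]
3: R B0 -> L0 hit  d=D]
4: R B0 -> L0 hit  d=D]
5: W B0 -> L0 hit  d=D]
6: R B3 -> L0 miss wb->B0  d=-]
7: R B7 -> L1 miss wb->B4  d=-]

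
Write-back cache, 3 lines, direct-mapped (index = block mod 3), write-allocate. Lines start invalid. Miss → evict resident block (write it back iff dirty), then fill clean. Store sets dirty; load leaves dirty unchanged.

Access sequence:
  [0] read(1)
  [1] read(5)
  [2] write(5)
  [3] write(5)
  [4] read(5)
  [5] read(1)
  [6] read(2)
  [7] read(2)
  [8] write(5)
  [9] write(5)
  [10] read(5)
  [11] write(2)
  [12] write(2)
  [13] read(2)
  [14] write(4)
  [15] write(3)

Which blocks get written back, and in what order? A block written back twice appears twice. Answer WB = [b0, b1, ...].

WB = [5, 5]

  0 | R B1 → L1 miss [-]
  1 | R B5 → L2 miss [-]
  2 | W B5 → L2 hit [D]
  3 | W B5 → L2 hit [D]
  4 | R B5 → L2 hit [D]
  5 | R B1 → L1 hit [-]
  6 | R B2 → L2 miss wb→B5 [-]
  7 | R B2 → L2 hit [-]
  8 | W B5 → L2 miss [D]
  9 | W B5 → L2 hit [D]
  10 | R B5 → L2 hit [D]
  11 | W B2 → L2 miss wb→B5 [D]
  12 | W B2 → L2 hit [D]
  13 | R B2 → L2 hit [D]
  14 | W B4 → L1 miss [D]
  15 | W B3 → L0 miss [D]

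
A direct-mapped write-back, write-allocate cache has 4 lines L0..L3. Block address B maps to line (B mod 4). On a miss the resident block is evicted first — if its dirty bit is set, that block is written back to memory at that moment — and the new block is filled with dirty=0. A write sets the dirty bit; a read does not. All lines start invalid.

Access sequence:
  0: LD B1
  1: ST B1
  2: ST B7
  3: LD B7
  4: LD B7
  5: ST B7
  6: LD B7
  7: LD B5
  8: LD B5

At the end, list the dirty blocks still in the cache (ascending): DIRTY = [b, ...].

0: R B1 -> L1 miss  d=-]
1: W B1 -> L1 hit  d=D]
2: W B7 -> L3 miss  d=D]
3: R B7 -> L3 hit  d=D]
4: R B7 -> L3 hit  d=D]
5: W B7 -> L3 hit  d=D]
6: R B7 -> L3 hit  d=D]
7: R B5 -> L1 miss wb->B1  d=-]
8: R B5 -> L1 hit  d=-]

DIRTY = [7]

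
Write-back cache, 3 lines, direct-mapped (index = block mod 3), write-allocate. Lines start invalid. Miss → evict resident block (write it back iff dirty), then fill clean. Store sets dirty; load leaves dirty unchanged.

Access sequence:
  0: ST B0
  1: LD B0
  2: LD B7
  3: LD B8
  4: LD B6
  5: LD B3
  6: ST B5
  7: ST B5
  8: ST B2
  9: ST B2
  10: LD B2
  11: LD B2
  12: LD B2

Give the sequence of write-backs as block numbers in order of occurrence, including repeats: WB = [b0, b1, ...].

0: W B0 -> L0 miss  d=D]
1: R B0 -> L0 hit  d=D]
2: R B7 -> L1 miss  d=-]
3: R B8 -> L2 miss  d=-]
4: R B6 -> L0 miss wb->B0  d=-]
5: R B3 -> L0 miss  d=-]
6: W B5 -> L2 miss  d=D]
7: W B5 -> L2 hit  d=D]
8: W B2 -> L2 miss wb->B5  d=D]
9: W B2 -> L2 hit  d=D]
10: R B2 -> L2 hit  d=D]
11: R B2 -> L2 hit  d=D]
12: R B2 -> L2 hit  d=D]

WB = [0, 5]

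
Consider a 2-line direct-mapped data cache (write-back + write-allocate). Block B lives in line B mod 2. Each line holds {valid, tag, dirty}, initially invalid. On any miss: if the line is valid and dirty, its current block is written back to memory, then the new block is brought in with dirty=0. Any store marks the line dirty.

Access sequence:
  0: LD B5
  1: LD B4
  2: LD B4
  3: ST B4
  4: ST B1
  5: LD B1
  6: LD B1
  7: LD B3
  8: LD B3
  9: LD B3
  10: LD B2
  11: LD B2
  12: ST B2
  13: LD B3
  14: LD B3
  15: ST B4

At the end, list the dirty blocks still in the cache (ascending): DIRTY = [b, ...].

DIRTY = [4]

  0 | R B5 → L1 miss [-]
  1 | R B4 → L0 miss [-]
  2 | R B4 → L0 hit [-]
  3 | W B4 → L0 hit [D]
  4 | W B1 → L1 miss [D]
  5 | R B1 → L1 hit [D]
  6 | R B1 → L1 hit [D]
  7 | R B3 → L1 miss wb→B1 [-]
  8 | R B3 → L1 hit [-]
  9 | R B3 → L1 hit [-]
  10 | R B2 → L0 miss wb→B4 [-]
  11 | R B2 → L0 hit [-]
  12 | W B2 → L0 hit [D]
  13 | R B3 → L1 hit [-]
  14 | R B3 → L1 hit [-]
  15 | W B4 → L0 miss wb→B2 [D]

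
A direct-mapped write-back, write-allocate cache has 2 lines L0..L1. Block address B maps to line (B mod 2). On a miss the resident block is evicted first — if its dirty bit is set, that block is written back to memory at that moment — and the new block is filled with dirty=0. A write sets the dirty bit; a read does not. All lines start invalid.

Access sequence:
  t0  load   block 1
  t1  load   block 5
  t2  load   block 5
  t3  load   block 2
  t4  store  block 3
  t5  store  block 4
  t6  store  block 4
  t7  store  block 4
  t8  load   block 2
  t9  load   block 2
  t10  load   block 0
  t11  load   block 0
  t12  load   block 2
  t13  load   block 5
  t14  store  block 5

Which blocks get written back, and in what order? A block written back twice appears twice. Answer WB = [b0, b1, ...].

0: R B1 → L1 miss [-]
1: R B5 → L1 miss [-]
2: R B5 → L1 hit [-]
3: R B2 → L0 miss [-]
4: W B3 → L1 miss [D]
5: W B4 → L0 miss [D]
6: W B4 → L0 hit [D]
7: W B4 → L0 hit [D]
8: R B2 → L0 miss wb→B4 [-]
9: R B2 → L0 hit [-]
10: R B0 → L0 miss [-]
11: R B0 → L0 hit [-]
12: R B2 → L0 miss [-]
13: R B5 → L1 miss wb→B3 [-]
14: W B5 → L1 hit [D]

WB = [4, 3]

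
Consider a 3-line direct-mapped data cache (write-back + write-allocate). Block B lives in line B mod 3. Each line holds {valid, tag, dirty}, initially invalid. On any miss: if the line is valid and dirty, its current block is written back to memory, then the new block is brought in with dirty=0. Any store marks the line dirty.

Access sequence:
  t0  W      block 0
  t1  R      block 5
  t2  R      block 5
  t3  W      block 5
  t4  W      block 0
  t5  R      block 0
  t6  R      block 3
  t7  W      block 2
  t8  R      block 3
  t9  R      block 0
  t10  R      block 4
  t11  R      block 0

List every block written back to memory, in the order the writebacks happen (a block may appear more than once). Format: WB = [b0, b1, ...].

0: W B0 -> L0 miss  d=D]
1: R B5 -> L2 miss  d=-]
2: R B5 -> L2 hit  d=-]
3: W B5 -> L2 hit  d=D]
4: W B0 -> L0 hit  d=D]
5: R B0 -> L0 hit  d=D]
6: R B3 -> L0 miss wb->B0  d=-]
7: W B2 -> L2 miss wb->B5  d=D]
8: R B3 -> L0 hit  d=-]
9: R B0 -> L0 miss  d=-]
10: R B4 -> L1 miss  d=-]
11: R B0 -> L0 hit  d=-]

WB = [0, 5]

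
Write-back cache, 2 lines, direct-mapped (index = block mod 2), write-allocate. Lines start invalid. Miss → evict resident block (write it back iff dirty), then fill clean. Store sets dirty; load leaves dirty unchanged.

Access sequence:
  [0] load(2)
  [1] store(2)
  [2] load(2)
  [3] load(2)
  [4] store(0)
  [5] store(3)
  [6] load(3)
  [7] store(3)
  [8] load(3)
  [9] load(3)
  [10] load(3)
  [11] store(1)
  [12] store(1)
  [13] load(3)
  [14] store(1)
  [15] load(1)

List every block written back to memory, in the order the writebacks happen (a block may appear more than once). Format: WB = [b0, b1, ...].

WB = [2, 3, 1]

0: R B2 → L0 miss [-]
1: W B2 → L0 hit [D]
2: R B2 → L0 hit [D]
3: R B2 → L0 hit [D]
4: W B0 → L0 miss wb→B2 [D]
5: W B3 → L1 miss [D]
6: R B3 → L1 hit [D]
7: W B3 → L1 hit [D]
8: R B3 → L1 hit [D]
9: R B3 → L1 hit [D]
10: R B3 → L1 hit [D]
11: W B1 → L1 miss wb→B3 [D]
12: W B1 → L1 hit [D]
13: R B3 → L1 miss wb→B1 [-]
14: W B1 → L1 miss [D]
15: R B1 → L1 hit [D]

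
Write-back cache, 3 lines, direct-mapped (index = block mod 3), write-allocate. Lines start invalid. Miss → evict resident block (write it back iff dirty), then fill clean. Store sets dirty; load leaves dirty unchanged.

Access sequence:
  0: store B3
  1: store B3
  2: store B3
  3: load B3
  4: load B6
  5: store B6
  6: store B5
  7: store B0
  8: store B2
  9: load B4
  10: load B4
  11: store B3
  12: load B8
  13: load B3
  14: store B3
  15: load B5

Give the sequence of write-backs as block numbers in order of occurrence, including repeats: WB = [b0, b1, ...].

0: W B3 -> L0 miss  d=D]
1: W B3 -> L0 hit  d=D]
2: W B3 -> L0 hit  d=D]
3: R B3 -> L0 hit  d=D]
4: R B6 -> L0 miss wb->B3  d=-]
5: W B6 -> L0 hit  d=D]
6: W B5 -> L2 miss  d=D]
7: W B0 -> L0 miss wb->B6  d=D]
8: W B2 -> L2 miss wb->B5  d=D]
9: R B4 -> L1 miss  d=-]
10: R B4 -> L1 hit  d=-]
11: W B3 -> L0 miss wb->B0  d=D]
12: R B8 -> L2 miss wb->B2  d=-]
13: R B3 -> L0 hit  d=D]
14: W B3 -> L0 hit  d=D]
15: R B5 -> L2 miss  d=-]

WB = [3, 6, 5, 0, 2]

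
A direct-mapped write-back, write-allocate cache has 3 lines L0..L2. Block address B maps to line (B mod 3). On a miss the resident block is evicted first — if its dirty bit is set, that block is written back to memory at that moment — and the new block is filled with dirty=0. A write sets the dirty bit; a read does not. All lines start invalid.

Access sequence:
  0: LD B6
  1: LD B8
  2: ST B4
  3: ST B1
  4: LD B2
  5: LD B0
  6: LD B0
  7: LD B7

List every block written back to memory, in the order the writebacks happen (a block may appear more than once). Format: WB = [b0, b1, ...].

WB = [4, 1]

  0 | R B6 → L0 miss [-]
  1 | R B8 → L2 miss [-]
  2 | W B4 → L1 miss [D]
  3 | W B1 → L1 miss wb→B4 [D]
  4 | R B2 → L2 miss [-]
  5 | R B0 → L0 miss [-]
  6 | R B0 → L0 hit [-]
  7 | R B7 → L1 miss wb→B1 [-]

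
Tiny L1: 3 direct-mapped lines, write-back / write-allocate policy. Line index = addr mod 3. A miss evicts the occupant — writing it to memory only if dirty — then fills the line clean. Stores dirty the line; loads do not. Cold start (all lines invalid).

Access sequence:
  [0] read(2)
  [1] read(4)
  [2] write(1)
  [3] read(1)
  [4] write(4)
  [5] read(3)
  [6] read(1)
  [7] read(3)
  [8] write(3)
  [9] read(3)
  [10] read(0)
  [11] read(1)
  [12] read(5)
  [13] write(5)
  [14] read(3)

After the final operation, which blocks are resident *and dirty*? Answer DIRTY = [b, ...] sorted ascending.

  0 | R B2 → L2 miss [-]
  1 | R B4 → L1 miss [-]
  2 | W B1 → L1 miss [D]
  3 | R B1 → L1 hit [D]
  4 | W B4 → L1 miss wb→B1 [D]
  5 | R B3 → L0 miss [-]
  6 | R B1 → L1 miss wb→B4 [-]
  7 | R B3 → L0 hit [-]
  8 | W B3 → L0 hit [D]
  9 | R B3 → L0 hit [D]
  10 | R B0 → L0 miss wb→B3 [-]
  11 | R B1 → L1 hit [-]
  12 | R B5 → L2 miss [-]
  13 | W B5 → L2 hit [D]
  14 | R B3 → L0 miss [-]

DIRTY = [5]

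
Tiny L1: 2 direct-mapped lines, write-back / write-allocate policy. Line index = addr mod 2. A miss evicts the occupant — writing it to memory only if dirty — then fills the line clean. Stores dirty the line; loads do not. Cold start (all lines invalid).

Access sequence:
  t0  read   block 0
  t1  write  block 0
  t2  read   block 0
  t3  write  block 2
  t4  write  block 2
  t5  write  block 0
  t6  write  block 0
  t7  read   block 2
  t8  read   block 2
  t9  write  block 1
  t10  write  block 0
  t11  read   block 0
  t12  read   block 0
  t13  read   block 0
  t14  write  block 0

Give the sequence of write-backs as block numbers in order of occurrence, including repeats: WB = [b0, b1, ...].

WB = [0, 2, 0]

0: R B0 → L0 miss [-]
1: W B0 → L0 hit [D]
2: R B0 → L0 hit [D]
3: W B2 → L0 miss wb→B0 [D]
4: W B2 → L0 hit [D]
5: W B0 → L0 miss wb→B2 [D]
6: W B0 → L0 hit [D]
7: R B2 → L0 miss wb→B0 [-]
8: R B2 → L0 hit [-]
9: W B1 → L1 miss [D]
10: W B0 → L0 miss [D]
11: R B0 → L0 hit [D]
12: R B0 → L0 hit [D]
13: R B0 → L0 hit [D]
14: W B0 → L0 hit [D]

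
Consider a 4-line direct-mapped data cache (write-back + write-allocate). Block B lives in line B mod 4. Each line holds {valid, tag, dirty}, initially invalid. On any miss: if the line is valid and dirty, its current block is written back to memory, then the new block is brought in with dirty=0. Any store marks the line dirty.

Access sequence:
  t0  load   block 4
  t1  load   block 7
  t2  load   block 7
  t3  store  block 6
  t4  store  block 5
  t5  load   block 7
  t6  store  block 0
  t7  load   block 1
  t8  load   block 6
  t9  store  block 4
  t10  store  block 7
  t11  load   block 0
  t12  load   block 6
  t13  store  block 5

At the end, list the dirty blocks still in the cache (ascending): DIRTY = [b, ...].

DIRTY = [5, 6, 7]

0: R B4 -> L0 miss  d=-]
1: R B7 -> L3 miss  d=-]
2: R B7 -> L3 hit  d=-]
3: W B6 -> L2 miss  d=D]
4: W B5 -> L1 miss  d=D]
5: R B7 -> L3 hit  d=-]
6: W B0 -> L0 miss  d=D]
7: R B1 -> L1 miss wb->B5  d=-]
8: R B6 -> L2 hit  d=D]
9: W B4 -> L0 miss wb->B0  d=D]
10: W B7 -> L3 hit  d=D]
11: R B0 -> L0 miss wb->B4  d=-]
12: R B6 -> L2 hit  d=D]
13: W B5 -> L1 miss  d=D]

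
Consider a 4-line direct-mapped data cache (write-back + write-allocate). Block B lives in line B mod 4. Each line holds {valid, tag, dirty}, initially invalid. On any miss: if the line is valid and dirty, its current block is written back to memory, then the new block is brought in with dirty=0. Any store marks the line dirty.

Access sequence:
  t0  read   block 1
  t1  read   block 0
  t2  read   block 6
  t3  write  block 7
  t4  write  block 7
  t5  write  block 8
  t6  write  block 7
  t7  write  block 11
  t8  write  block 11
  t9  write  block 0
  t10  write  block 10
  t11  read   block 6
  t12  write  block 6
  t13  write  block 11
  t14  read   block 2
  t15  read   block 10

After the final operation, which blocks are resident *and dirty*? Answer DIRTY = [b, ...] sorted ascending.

DIRTY = [0, 11]

0: R B1 -> L1 miss  d=-]
1: R B0 -> L0 miss  d=-]
2: R B6 -> L2 miss  d=-]
3: W B7 -> L3 miss  d=D]
4: W B7 -> L3 hit  d=D]
5: W B8 -> L0 miss  d=D]
6: W B7 -> L3 hit  d=D]
7: W B11 -> L3 miss wb->B7  d=D]
8: W B11 -> L3 hit  d=D]
9: W B0 -> L0 miss wb->B8  d=D]
10: W B10 -> L2 miss  d=D]
11: R B6 -> L2 miss wb->B10  d=-]
12: W B6 -> L2 hit  d=D]
13: W B11 -> L3 hit  d=D]
14: R B2 -> L2 miss wb->B6  d=-]
15: R B10 -> L2 miss  d=-]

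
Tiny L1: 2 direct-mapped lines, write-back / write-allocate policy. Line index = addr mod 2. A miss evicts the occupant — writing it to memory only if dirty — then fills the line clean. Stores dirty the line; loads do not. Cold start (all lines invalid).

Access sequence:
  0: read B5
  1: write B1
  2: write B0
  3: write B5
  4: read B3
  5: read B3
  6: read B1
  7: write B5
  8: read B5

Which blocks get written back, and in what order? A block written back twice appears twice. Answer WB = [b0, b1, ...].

WB = [1, 5]

0: R B5 -> L1 miss  d=-]
1: W B1 -> L1 miss  d=D]
2: W B0 -> L0 miss  d=D]
3: W B5 -> L1 miss wb->B1  d=D]
4: R B3 -> L1 miss wb->B5  d=-]
5: R B3 -> L1 hit  d=-]
6: R B1 -> L1 miss  d=-]
7: W B5 -> L1 miss  d=D]
8: R B5 -> L1 hit  d=D]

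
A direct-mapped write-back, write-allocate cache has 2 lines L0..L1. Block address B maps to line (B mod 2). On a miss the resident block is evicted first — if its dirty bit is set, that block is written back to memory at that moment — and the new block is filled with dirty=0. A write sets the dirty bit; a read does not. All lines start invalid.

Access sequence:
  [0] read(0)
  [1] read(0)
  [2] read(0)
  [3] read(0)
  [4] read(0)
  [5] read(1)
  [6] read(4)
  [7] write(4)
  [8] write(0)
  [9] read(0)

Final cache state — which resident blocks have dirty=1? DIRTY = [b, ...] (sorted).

DIRTY = [0]

0: R B0 → L0 miss [-]
1: R B0 → L0 hit [-]
2: R B0 → L0 hit [-]
3: R B0 → L0 hit [-]
4: R B0 → L0 hit [-]
5: R B1 → L1 miss [-]
6: R B4 → L0 miss [-]
7: W B4 → L0 hit [D]
8: W B0 → L0 miss wb→B4 [D]
9: R B0 → L0 hit [D]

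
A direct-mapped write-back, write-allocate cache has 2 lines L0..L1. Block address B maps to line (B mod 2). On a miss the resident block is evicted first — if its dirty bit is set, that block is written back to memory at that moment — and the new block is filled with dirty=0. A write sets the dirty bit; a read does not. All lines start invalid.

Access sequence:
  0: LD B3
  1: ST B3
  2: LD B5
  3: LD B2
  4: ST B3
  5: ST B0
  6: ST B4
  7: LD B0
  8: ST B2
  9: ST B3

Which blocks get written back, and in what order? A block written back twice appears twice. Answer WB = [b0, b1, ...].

  0 | R B3 → L1 miss [-]
  1 | W B3 → L1 hit [D]
  2 | R B5 → L1 miss wb→B3 [-]
  3 | R B2 → L0 miss [-]
  4 | W B3 → L1 miss [D]
  5 | W B0 → L0 miss [D]
  6 | W B4 → L0 miss wb→B0 [D]
  7 | R B0 → L0 miss wb→B4 [-]
  8 | W B2 → L0 miss [D]
  9 | W B3 → L1 hit [D]

WB = [3, 0, 4]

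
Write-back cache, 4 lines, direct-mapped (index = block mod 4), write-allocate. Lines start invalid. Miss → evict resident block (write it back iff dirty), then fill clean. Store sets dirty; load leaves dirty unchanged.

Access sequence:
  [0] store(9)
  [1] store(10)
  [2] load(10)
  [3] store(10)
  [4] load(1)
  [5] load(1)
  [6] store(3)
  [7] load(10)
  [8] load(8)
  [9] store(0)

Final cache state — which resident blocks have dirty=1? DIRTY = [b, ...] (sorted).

DIRTY = [0, 3, 10]

  0 | W B9 → L1 miss [D]
  1 | W B10 → L2 miss [D]
  2 | R B10 → L2 hit [D]
  3 | W B10 → L2 hit [D]
  4 | R B1 → L1 miss wb→B9 [-]
  5 | R B1 → L1 hit [-]
  6 | W B3 → L3 miss [D]
  7 | R B10 → L2 hit [D]
  8 | R B8 → L0 miss [-]
  9 | W B0 → L0 miss [D]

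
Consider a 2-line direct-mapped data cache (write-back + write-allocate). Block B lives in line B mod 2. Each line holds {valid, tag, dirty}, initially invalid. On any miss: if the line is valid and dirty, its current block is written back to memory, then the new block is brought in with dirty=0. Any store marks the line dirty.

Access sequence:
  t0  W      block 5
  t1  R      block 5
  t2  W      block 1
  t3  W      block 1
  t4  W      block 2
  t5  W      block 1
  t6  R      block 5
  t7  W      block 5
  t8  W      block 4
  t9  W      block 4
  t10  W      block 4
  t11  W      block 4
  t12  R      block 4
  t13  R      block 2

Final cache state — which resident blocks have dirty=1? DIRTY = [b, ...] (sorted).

0: W B5 → L1 miss [D]
1: R B5 → L1 hit [D]
2: W B1 → L1 miss wb→B5 [D]
3: W B1 → L1 hit [D]
4: W B2 → L0 miss [D]
5: W B1 → L1 hit [D]
6: R B5 → L1 miss wb→B1 [-]
7: W B5 → L1 hit [D]
8: W B4 → L0 miss wb→B2 [D]
9: W B4 → L0 hit [D]
10: W B4 → L0 hit [D]
11: W B4 → L0 hit [D]
12: R B4 → L0 hit [D]
13: R B2 → L0 miss wb→B4 [-]

DIRTY = [5]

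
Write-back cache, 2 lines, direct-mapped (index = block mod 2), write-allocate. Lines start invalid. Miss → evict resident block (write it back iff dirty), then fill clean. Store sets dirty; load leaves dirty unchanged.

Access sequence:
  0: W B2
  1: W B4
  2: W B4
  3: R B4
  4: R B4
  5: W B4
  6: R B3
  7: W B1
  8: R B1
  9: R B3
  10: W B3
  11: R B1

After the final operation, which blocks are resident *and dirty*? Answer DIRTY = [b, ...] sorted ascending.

DIRTY = [4]

0: W B2 → L0 miss [D]
1: W B4 → L0 miss wb→B2 [D]
2: W B4 → L0 hit [D]
3: R B4 → L0 hit [D]
4: R B4 → L0 hit [D]
5: W B4 → L0 hit [D]
6: R B3 → L1 miss [-]
7: W B1 → L1 miss [D]
8: R B1 → L1 hit [D]
9: R B3 → L1 miss wb→B1 [-]
10: W B3 → L1 hit [D]
11: R B1 → L1 miss wb→B3 [-]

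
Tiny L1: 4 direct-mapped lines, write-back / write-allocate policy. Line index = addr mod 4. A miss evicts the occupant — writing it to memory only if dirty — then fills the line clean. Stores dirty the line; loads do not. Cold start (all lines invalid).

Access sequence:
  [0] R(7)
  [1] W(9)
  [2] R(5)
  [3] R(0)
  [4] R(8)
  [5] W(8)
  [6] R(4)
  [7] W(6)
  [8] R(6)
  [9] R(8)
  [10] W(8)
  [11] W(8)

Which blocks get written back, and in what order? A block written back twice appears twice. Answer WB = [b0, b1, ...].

WB = [9, 8]

0: R B7 → L3 miss [-]
1: W B9 → L1 miss [D]
2: R B5 → L1 miss wb→B9 [-]
3: R B0 → L0 miss [-]
4: R B8 → L0 miss [-]
5: W B8 → L0 hit [D]
6: R B4 → L0 miss wb→B8 [-]
7: W B6 → L2 miss [D]
8: R B6 → L2 hit [D]
9: R B8 → L0 miss [-]
10: W B8 → L0 hit [D]
11: W B8 → L0 hit [D]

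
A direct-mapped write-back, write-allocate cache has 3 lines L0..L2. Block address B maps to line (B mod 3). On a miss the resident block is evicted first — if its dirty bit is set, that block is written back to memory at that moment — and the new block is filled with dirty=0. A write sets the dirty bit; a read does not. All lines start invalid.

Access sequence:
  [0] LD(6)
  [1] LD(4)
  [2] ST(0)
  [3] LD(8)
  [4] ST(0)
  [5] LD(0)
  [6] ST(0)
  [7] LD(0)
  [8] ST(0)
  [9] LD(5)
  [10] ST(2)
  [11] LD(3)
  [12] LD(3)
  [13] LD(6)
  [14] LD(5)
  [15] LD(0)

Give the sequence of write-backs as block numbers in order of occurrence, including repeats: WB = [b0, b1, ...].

0: R B6 -> L0 miss  d=-]
1: R B4 -> L1 miss  d=-]
2: W B0 -> L0 miss  d=D]
3: R B8 -> L2 miss  d=-]
4: W B0 -> L0 hit  d=D]
5: R B0 -> L0 hit  d=D]
6: W B0 -> L0 hit  d=D]
7: R B0 -> L0 hit  d=D]
8: W B0 -> L0 hit  d=D]
9: R B5 -> L2 miss  d=-]
10: W B2 -> L2 miss  d=D]
11: R B3 -> L0 miss wb->B0  d=-]
12: R B3 -> L0 hit  d=-]
13: R B6 -> L0 miss  d=-]
14: R B5 -> L2 miss wb->B2  d=-]
15: R B0 -> L0 miss  d=-]

WB = [0, 2]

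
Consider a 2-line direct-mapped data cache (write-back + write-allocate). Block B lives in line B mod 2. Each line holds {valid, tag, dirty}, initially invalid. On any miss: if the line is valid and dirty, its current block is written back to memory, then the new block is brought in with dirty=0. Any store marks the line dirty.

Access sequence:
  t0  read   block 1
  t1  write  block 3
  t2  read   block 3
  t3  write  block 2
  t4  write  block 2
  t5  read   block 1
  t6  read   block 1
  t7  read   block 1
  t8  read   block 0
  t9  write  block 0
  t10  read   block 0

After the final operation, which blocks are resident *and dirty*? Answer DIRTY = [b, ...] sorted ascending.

DIRTY = [0]

0: R B1 -> L1 miss  d=-]
1: W B3 -> L1 miss  d=D]
2: R B3 -> L1 hit  d=D]
3: W B2 -> L0 miss  d=D]
4: W B2 -> L0 hit  d=D]
5: R B1 -> L1 miss wb->B3  d=-]
6: R B1 -> L1 hit  d=-]
7: R B1 -> L1 hit  d=-]
8: R B0 -> L0 miss wb->B2  d=-]
9: W B0 -> L0 hit  d=D]
10: R B0 -> L0 hit  d=D]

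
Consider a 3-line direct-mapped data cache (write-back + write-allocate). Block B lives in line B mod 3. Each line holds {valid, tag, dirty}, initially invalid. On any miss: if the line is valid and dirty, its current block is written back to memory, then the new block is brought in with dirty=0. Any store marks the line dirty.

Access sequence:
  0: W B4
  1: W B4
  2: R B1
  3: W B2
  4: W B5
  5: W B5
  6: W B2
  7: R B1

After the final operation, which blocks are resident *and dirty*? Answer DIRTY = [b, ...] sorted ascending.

DIRTY = [2]

0: W B4 → L1 miss [D]
1: W B4 → L1 hit [D]
2: R B1 → L1 miss wb→B4 [-]
3: W B2 → L2 miss [D]
4: W B5 → L2 miss wb→B2 [D]
5: W B5 → L2 hit [D]
6: W B2 → L2 miss wb→B5 [D]
7: R B1 → L1 hit [-]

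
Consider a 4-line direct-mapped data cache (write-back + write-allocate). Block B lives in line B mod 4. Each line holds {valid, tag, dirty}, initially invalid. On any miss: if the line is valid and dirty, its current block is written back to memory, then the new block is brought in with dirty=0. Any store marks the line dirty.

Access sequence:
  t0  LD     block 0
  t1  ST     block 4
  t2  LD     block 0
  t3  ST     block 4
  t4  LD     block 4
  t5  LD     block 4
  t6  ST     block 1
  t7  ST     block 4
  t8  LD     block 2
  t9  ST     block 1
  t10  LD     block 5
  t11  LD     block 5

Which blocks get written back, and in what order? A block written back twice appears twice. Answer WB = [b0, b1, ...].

  0 | R B0 → L0 miss [-]
  1 | W B4 → L0 miss [D]
  2 | R B0 → L0 miss wb→B4 [-]
  3 | W B4 → L0 miss [D]
  4 | R B4 → L0 hit [D]
  5 | R B4 → L0 hit [D]
  6 | W B1 → L1 miss [D]
  7 | W B4 → L0 hit [D]
  8 | R B2 → L2 miss [-]
  9 | W B1 → L1 hit [D]
  10 | R B5 → L1 miss wb→B1 [-]
  11 | R B5 → L1 hit [-]

WB = [4, 1]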